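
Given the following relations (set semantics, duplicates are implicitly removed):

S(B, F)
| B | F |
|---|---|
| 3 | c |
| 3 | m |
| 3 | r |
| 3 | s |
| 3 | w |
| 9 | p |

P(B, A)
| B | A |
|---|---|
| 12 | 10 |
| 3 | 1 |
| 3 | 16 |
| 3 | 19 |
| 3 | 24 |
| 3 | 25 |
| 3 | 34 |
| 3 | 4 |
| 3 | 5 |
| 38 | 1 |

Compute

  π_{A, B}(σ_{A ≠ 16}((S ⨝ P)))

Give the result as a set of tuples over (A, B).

{(1, 3), (19, 3), (24, 3), (25, 3), (34, 3), (4, 3), (5, 3)}

Natural join on B: {(3, c, 1), (3, c, 16), (3, c, 19), (3, c, 24), (3, c, 25), (3, c, 34), (3, c, 4), (3, c, 5), (3, m, 1), (3, m, 16), (3, m, 19), (3, m, 24), (3, m, 25), (3, m, 34), (3, m, 4), (3, m, 5), (3, r, 1), (3, r, 16), (3, r, 19), (3, r, 24), (3, r, 25), (3, r, 34), (3, r, 4), (3, r, 5), (3, s, 1), (3, s, 16), (3, s, 19), (3, s, 24), (3, s, 25), (3, s, 34), (3, s, 4), (3, s, 5), (3, w, 1), (3, w, 16), (3, w, 19), (3, w, 24), (3, w, 25), (3, w, 34), (3, w, 4), (3, w, 5)}
σ[A ≠ 16]: keep tuples satisfying A ≠ 16 → {(3, c, 1), (3, c, 19), (3, c, 24), (3, c, 25), (3, c, 34), (3, c, 4), (3, c, 5), (3, m, 1), (3, m, 19), (3, m, 24), (3, m, 25), (3, m, 34), (3, m, 4), (3, m, 5), (3, r, 1), (3, r, 19), (3, r, 24), (3, r, 25), (3, r, 34), (3, r, 4), (3, r, 5), (3, s, 1), (3, s, 19), (3, s, 24), (3, s, 25), (3, s, 34), (3, s, 4), (3, s, 5), (3, w, 1), (3, w, 19), (3, w, 24), (3, w, 25), (3, w, 34), (3, w, 4), (3, w, 5)}
π_{A, B} gives {(1, 3), (19, 3), (24, 3), (25, 3), (34, 3), (4, 3), (5, 3)} (28 duplicate(s) eliminated).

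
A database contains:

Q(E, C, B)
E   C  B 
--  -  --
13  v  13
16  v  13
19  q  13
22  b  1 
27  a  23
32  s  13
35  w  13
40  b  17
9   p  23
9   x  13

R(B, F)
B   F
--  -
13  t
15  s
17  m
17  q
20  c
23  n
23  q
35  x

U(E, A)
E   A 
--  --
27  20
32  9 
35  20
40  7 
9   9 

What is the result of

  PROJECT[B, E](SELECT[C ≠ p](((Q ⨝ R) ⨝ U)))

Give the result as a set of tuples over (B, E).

{(13, 32), (13, 35), (13, 9), (17, 40), (23, 27)}

Q ⋈ R (natural join on B): {(13, v, 13, t), (16, v, 13, t), (19, q, 13, t), (27, a, 23, n), (27, a, 23, q), (32, s, 13, t), (35, w, 13, t), (40, b, 17, m), (40, b, 17, q), (9, p, 23, n), (9, p, 23, q), (9, x, 13, t)}
(Q ⨝ R) ⋈ U (natural join on E): {(27, a, 23, n, 20), (27, a, 23, q, 20), (32, s, 13, t, 9), (35, w, 13, t, 20), (40, b, 17, m, 7), (40, b, 17, q, 7), (9, p, 23, n, 9), (9, p, 23, q, 9), (9, x, 13, t, 9)}
Selection C ≠ p: {(27, a, 23, n, 20), (27, a, 23, q, 20), (32, s, 13, t, 9), (35, w, 13, t, 20), (40, b, 17, m, 7), (40, b, 17, q, 7), (9, x, 13, t, 9)}
π[B, E]: project onto (B, E) (2 duplicate(s) eliminated) → {(13, 32), (13, 35), (13, 9), (17, 40), (23, 27)}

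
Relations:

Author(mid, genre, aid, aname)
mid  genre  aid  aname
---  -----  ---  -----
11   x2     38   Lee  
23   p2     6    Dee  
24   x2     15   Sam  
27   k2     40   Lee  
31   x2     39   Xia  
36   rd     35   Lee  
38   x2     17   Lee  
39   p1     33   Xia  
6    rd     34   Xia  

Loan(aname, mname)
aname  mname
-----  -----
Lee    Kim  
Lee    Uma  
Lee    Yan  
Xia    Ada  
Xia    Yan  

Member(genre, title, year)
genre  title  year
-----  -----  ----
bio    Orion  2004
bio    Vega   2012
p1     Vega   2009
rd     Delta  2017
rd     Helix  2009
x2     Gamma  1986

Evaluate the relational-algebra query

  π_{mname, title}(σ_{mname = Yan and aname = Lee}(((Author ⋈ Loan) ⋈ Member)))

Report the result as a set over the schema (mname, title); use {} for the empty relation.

{(Yan, Delta), (Yan, Gamma), (Yan, Helix)}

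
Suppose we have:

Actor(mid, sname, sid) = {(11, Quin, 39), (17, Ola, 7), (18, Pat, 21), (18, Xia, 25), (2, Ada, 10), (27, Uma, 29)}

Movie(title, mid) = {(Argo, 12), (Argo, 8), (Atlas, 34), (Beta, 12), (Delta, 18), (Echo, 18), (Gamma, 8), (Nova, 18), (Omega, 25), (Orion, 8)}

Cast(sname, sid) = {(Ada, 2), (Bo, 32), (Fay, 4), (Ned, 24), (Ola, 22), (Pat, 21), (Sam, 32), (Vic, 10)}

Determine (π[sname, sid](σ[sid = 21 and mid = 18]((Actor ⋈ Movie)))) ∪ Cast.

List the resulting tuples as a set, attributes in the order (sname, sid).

{(Ada, 2), (Bo, 32), (Fay, 4), (Ned, 24), (Ola, 22), (Pat, 21), (Sam, 32), (Vic, 10)}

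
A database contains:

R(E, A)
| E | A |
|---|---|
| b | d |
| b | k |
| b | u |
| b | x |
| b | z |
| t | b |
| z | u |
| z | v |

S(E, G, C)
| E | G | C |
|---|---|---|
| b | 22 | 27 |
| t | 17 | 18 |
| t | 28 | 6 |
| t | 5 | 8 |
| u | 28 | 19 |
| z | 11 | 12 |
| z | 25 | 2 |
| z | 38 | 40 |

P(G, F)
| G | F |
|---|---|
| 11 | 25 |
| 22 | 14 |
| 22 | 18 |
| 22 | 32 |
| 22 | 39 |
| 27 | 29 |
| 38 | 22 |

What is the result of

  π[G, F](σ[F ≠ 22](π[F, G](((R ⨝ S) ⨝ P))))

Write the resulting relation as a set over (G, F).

Natural join on E: {(b, d, 22, 27), (b, k, 22, 27), (b, u, 22, 27), (b, x, 22, 27), (b, z, 22, 27), (t, b, 17, 18), (t, b, 28, 6), (t, b, 5, 8), (z, u, 11, 12), (z, u, 25, 2), (z, u, 38, 40), (z, v, 11, 12), (z, v, 25, 2), (z, v, 38, 40)}
Natural join on G: {(b, d, 22, 27, 14), (b, d, 22, 27, 18), (b, d, 22, 27, 32), (b, d, 22, 27, 39), (b, k, 22, 27, 14), (b, k, 22, 27, 18), (b, k, 22, 27, 32), (b, k, 22, 27, 39), (b, u, 22, 27, 14), (b, u, 22, 27, 18), (b, u, 22, 27, 32), (b, u, 22, 27, 39), (b, x, 22, 27, 14), (b, x, 22, 27, 18), (b, x, 22, 27, 32), (b, x, 22, 27, 39), (b, z, 22, 27, 14), (b, z, 22, 27, 18), (b, z, 22, 27, 32), (b, z, 22, 27, 39), (z, u, 11, 12, 25), (z, u, 38, 40, 22), (z, v, 11, 12, 25), (z, v, 38, 40, 22)}
π_{F, G} gives {(14, 22), (18, 22), (22, 38), (25, 11), (32, 22), (39, 22)} (18 duplicate(s) eliminated).
σ[F ≠ 22]: keep tuples satisfying F ≠ 22 → {(14, 22), (18, 22), (25, 11), (32, 22), (39, 22)}
π_{G, F} gives {(11, 25), (22, 14), (22, 18), (22, 32), (22, 39)}.

{(11, 25), (22, 14), (22, 18), (22, 32), (22, 39)}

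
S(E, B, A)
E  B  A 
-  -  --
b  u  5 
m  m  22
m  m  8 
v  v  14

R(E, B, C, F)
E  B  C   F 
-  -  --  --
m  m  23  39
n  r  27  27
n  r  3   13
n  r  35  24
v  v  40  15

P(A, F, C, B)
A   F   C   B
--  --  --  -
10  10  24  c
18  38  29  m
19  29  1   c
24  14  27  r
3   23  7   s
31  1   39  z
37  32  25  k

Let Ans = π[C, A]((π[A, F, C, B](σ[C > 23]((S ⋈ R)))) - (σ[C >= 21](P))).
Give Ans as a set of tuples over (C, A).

{(40, 14)}

Natural join on E, B: {(m, m, 22, 23, 39), (m, m, 8, 23, 39), (v, v, 14, 40, 15)}
Selection C > 23: {(v, v, 14, 40, 15)}
Projecting to A, F, C, B: {(14, 15, 40, v)}
Selection C >= 21: {(10, 10, 24, c), (18, 38, 29, m), (24, 14, 27, r), (31, 1, 39, z), (37, 32, 25, k)}
Set difference of the two operands is {(14, 15, 40, v)}.
Projecting to C, A: {(40, 14)}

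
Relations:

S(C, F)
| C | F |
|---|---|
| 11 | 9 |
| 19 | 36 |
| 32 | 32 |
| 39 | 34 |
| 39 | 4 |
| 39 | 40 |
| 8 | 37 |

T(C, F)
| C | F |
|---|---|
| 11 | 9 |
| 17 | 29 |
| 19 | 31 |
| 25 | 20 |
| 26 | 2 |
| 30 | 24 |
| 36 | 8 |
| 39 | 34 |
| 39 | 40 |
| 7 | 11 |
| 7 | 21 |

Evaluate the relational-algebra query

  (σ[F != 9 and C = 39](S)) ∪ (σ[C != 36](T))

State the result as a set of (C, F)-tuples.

Filtering on F != 9 and C = 39 leaves {(39, 34), (39, 4), (39, 40)}.
Filtering on C != 36 leaves {(11, 9), (17, 29), (19, 31), (25, 20), (26, 2), (30, 24), (39, 34), (39, 40), (7, 11), (7, 21)}.
Union: {(39, 34), (39, 4), (39, 40)} with {(11, 9), (17, 29), (19, 31), (25, 20), (26, 2), (30, 24), (39, 34), (39, 40), (7, 11), (7, 21)} → {(11, 9), (17, 29), (19, 31), (25, 20), (26, 2), (30, 24), (39, 34), (39, 4), (39, 40), (7, 11), (7, 21)}

{(11, 9), (17, 29), (19, 31), (25, 20), (26, 2), (30, 24), (39, 34), (39, 4), (39, 40), (7, 11), (7, 21)}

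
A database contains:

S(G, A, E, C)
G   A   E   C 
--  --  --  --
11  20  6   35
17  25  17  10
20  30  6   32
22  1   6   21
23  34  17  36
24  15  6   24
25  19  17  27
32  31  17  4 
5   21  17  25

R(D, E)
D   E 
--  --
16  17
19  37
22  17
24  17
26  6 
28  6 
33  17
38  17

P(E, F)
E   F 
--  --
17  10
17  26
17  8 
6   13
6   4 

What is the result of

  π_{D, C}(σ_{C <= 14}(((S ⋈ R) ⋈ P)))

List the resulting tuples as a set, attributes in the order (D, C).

Natural join on E: {(11, 20, 6, 35, 26), (11, 20, 6, 35, 28), (17, 25, 17, 10, 16), (17, 25, 17, 10, 22), (17, 25, 17, 10, 24), (17, 25, 17, 10, 33), (17, 25, 17, 10, 38), (20, 30, 6, 32, 26), (20, 30, 6, 32, 28), (22, 1, 6, 21, 26), (22, 1, 6, 21, 28), (23, 34, 17, 36, 16), (23, 34, 17, 36, 22), (23, 34, 17, 36, 24), (23, 34, 17, 36, 33), (23, 34, 17, 36, 38), (24, 15, 6, 24, 26), (24, 15, 6, 24, 28), (25, 19, 17, 27, 16), (25, 19, 17, 27, 22), (25, 19, 17, 27, 24), (25, 19, 17, 27, 33), (25, 19, 17, 27, 38), (32, 31, 17, 4, 16), (32, 31, 17, 4, 22), (32, 31, 17, 4, 24), (32, 31, 17, 4, 33), (32, 31, 17, 4, 38), (5, 21, 17, 25, 16), (5, 21, 17, 25, 22), (5, 21, 17, 25, 24), (5, 21, 17, 25, 33), (5, 21, 17, 25, 38)}
Natural join on E: {(11, 20, 6, 35, 26, 13), (11, 20, 6, 35, 26, 4), (11, 20, 6, 35, 28, 13), (11, 20, 6, 35, 28, 4), (17, 25, 17, 10, 16, 10), (17, 25, 17, 10, 16, 26), (17, 25, 17, 10, 16, 8), (17, 25, 17, 10, 22, 10), (17, 25, 17, 10, 22, 26), (17, 25, 17, 10, 22, 8), (17, 25, 17, 10, 24, 10), (17, 25, 17, 10, 24, 26), (17, 25, 17, 10, 24, 8), (17, 25, 17, 10, 33, 10), (17, 25, 17, 10, 33, 26), (17, 25, 17, 10, 33, 8), (17, 25, 17, 10, 38, 10), (17, 25, 17, 10, 38, 26), (17, 25, 17, 10, 38, 8), (20, 30, 6, 32, 26, 13), (20, 30, 6, 32, 26, 4), (20, 30, 6, 32, 28, 13), (20, 30, 6, 32, 28, 4), (22, 1, 6, 21, 26, 13), (22, 1, 6, 21, 26, 4), (22, 1, 6, 21, 28, 13), (22, 1, 6, 21, 28, 4), (23, 34, 17, 36, 16, 10), (23, 34, 17, 36, 16, 26), (23, 34, 17, 36, 16, 8), (23, 34, 17, 36, 22, 10), (23, 34, 17, 36, 22, 26), (23, 34, 17, 36, 22, 8), (23, 34, 17, 36, 24, 10), (23, 34, 17, 36, 24, 26), (23, 34, 17, 36, 24, 8), (23, 34, 17, 36, 33, 10), (23, 34, 17, 36, 33, 26), (23, 34, 17, 36, 33, 8), (23, 34, 17, 36, 38, 10), (23, 34, 17, 36, 38, 26), (23, 34, 17, 36, 38, 8), (24, 15, 6, 24, 26, 13), (24, 15, 6, 24, 26, 4), (24, 15, 6, 24, 28, 13), (24, 15, 6, 24, 28, 4), (25, 19, 17, 27, 16, 10), (25, 19, 17, 27, 16, 26), (25, 19, 17, 27, 16, 8), (25, 19, 17, 27, 22, 10), (25, 19, 17, 27, 22, 26), (25, 19, 17, 27, 22, 8), (25, 19, 17, 27, 24, 10), (25, 19, 17, 27, 24, 26), (25, 19, 17, 27, 24, 8), (25, 19, 17, 27, 33, 10), (25, 19, 17, 27, 33, 26), (25, 19, 17, 27, 33, 8), (25, 19, 17, 27, 38, 10), (25, 19, 17, 27, 38, 26), (25, 19, 17, 27, 38, 8), (32, 31, 17, 4, 16, 10), (32, 31, 17, 4, 16, 26), (32, 31, 17, 4, 16, 8), (32, 31, 17, 4, 22, 10), (32, 31, 17, 4, 22, 26), (32, 31, 17, 4, 22, 8), (32, 31, 17, 4, 24, 10), (32, 31, 17, 4, 24, 26), (32, 31, 17, 4, 24, 8), (32, 31, 17, 4, 33, 10), (32, 31, 17, 4, 33, 26), (32, 31, 17, 4, 33, 8), (32, 31, 17, 4, 38, 10), (32, 31, 17, 4, 38, 26), (32, 31, 17, 4, 38, 8), (5, 21, 17, 25, 16, 10), (5, 21, 17, 25, 16, 26), (5, 21, 17, 25, 16, 8), (5, 21, 17, 25, 22, 10), (5, 21, 17, 25, 22, 26), (5, 21, 17, 25, 22, 8), (5, 21, 17, 25, 24, 10), (5, 21, 17, 25, 24, 26), (5, 21, 17, 25, 24, 8), (5, 21, 17, 25, 33, 10), (5, 21, 17, 25, 33, 26), (5, 21, 17, 25, 33, 8), (5, 21, 17, 25, 38, 10), (5, 21, 17, 25, 38, 26), (5, 21, 17, 25, 38, 8)}
σ[C <= 14]: keep tuples satisfying C <= 14 → {(17, 25, 17, 10, 16, 10), (17, 25, 17, 10, 16, 26), (17, 25, 17, 10, 16, 8), (17, 25, 17, 10, 22, 10), (17, 25, 17, 10, 22, 26), (17, 25, 17, 10, 22, 8), (17, 25, 17, 10, 24, 10), (17, 25, 17, 10, 24, 26), (17, 25, 17, 10, 24, 8), (17, 25, 17, 10, 33, 10), (17, 25, 17, 10, 33, 26), (17, 25, 17, 10, 33, 8), (17, 25, 17, 10, 38, 10), (17, 25, 17, 10, 38, 26), (17, 25, 17, 10, 38, 8), (32, 31, 17, 4, 16, 10), (32, 31, 17, 4, 16, 26), (32, 31, 17, 4, 16, 8), (32, 31, 17, 4, 22, 10), (32, 31, 17, 4, 22, 26), (32, 31, 17, 4, 22, 8), (32, 31, 17, 4, 24, 10), (32, 31, 17, 4, 24, 26), (32, 31, 17, 4, 24, 8), (32, 31, 17, 4, 33, 10), (32, 31, 17, 4, 33, 26), (32, 31, 17, 4, 33, 8), (32, 31, 17, 4, 38, 10), (32, 31, 17, 4, 38, 26), (32, 31, 17, 4, 38, 8)}
Projecting to D, C (20 duplicate(s) eliminated): {(16, 10), (16, 4), (22, 10), (22, 4), (24, 10), (24, 4), (33, 10), (33, 4), (38, 10), (38, 4)}

{(16, 10), (16, 4), (22, 10), (22, 4), (24, 10), (24, 4), (33, 10), (33, 4), (38, 10), (38, 4)}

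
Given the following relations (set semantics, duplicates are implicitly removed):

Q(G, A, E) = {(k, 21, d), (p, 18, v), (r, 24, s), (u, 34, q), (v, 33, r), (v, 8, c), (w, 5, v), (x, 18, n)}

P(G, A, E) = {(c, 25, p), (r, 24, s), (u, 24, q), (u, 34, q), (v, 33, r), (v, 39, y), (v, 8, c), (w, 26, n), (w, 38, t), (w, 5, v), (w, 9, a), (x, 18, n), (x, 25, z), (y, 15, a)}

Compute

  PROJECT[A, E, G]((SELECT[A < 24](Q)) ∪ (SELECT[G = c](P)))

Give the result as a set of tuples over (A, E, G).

σ[A < 24]: keep tuples satisfying A < 24 → {(k, 21, d), (p, 18, v), (v, 8, c), (w, 5, v), (x, 18, n)}
σ[G = c]: keep tuples satisfying G = c → {(c, 25, p)}
Union: {(k, 21, d), (p, 18, v), (v, 8, c), (w, 5, v), (x, 18, n)} with {(c, 25, p)} → {(c, 25, p), (k, 21, d), (p, 18, v), (v, 8, c), (w, 5, v), (x, 18, n)}
Keep only column(s) A, E, G: {(18, n, x), (18, v, p), (21, d, k), (25, p, c), (5, v, w), (8, c, v)}

{(18, n, x), (18, v, p), (21, d, k), (25, p, c), (5, v, w), (8, c, v)}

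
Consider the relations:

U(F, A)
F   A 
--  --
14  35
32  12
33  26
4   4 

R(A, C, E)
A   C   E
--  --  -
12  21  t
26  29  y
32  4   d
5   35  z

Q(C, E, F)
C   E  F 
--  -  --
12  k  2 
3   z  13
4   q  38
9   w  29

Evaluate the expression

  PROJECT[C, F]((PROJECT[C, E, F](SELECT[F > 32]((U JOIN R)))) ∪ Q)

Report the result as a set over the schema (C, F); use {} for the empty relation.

Joining U and R on A yields {(32, 12, 21, t), (33, 26, 29, y)}.
σ[F > 32]: keep tuples satisfying F > 32 → {(33, 26, 29, y)}
Keep only column(s) C, E, F: {(29, y, 33)}
Set union of the two operands is {(12, k, 2), (29, y, 33), (3, z, 13), (4, q, 38), (9, w, 29)}.
Keep only column(s) C, F: {(12, 2), (29, 33), (3, 13), (4, 38), (9, 29)}

{(12, 2), (29, 33), (3, 13), (4, 38), (9, 29)}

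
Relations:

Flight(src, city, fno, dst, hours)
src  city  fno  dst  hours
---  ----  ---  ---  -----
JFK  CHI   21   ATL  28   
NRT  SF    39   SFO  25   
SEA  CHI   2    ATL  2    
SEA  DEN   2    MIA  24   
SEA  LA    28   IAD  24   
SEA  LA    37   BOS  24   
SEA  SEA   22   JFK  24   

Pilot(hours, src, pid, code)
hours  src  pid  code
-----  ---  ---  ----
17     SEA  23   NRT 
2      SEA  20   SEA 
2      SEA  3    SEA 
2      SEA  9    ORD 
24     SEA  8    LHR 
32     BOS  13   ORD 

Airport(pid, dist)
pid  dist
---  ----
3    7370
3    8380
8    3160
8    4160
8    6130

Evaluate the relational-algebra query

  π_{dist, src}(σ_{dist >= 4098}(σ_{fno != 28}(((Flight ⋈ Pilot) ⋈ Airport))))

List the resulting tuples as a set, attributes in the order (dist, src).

{(4160, SEA), (6130, SEA), (7370, SEA), (8380, SEA)}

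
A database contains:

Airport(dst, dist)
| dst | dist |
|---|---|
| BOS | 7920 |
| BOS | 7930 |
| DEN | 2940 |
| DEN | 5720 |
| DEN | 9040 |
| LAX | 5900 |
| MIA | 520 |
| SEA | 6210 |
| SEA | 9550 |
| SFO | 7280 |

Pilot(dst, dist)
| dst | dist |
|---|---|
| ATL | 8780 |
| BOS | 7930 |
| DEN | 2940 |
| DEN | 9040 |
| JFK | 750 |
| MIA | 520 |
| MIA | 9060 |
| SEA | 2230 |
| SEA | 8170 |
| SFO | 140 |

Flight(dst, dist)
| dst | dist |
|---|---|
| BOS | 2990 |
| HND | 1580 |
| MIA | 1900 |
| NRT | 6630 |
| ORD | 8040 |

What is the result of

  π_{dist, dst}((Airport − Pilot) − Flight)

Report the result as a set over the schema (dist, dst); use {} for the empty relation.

{(5720, DEN), (5900, LAX), (6210, SEA), (7280, SFO), (7920, BOS), (9550, SEA)}

Taking the difference: {(BOS, 7920), (DEN, 5720), (LAX, 5900), (SEA, 6210), (SEA, 9550), (SFO, 7280)}
Taking the difference: {(BOS, 7920), (DEN, 5720), (LAX, 5900), (SEA, 6210), (SEA, 9550), (SFO, 7280)}
π_{dist, dst} gives {(5720, DEN), (5900, LAX), (6210, SEA), (7280, SFO), (7920, BOS), (9550, SEA)}.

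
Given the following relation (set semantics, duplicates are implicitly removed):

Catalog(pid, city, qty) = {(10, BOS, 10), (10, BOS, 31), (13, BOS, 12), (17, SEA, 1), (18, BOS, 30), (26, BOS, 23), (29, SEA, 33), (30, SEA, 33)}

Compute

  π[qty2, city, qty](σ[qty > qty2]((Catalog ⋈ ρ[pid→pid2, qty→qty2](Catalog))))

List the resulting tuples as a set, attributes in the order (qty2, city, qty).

ρ[pid→pid2, qty→qty2]: schema becomes (pid2, city, qty2); tuples unchanged.
Natural join on city: {(10, BOS, 10, 10, 10), (10, BOS, 10, 10, 31), (10, BOS, 10, 13, 12), (10, BOS, 10, 18, 30), (10, BOS, 10, 26, 23), (10, BOS, 31, 10, 10), (10, BOS, 31, 10, 31), (10, BOS, 31, 13, 12), (10, BOS, 31, 18, 30), (10, BOS, 31, 26, 23), (13, BOS, 12, 10, 10), (13, BOS, 12, 10, 31), (13, BOS, 12, 13, 12), (13, BOS, 12, 18, 30), (13, BOS, 12, 26, 23), (17, SEA, 1, 17, 1), (17, SEA, 1, 29, 33), (17, SEA, 1, 30, 33), (18, BOS, 30, 10, 10), (18, BOS, 30, 10, 31), (18, BOS, 30, 13, 12), (18, BOS, 30, 18, 30), (18, BOS, 30, 26, 23), (26, BOS, 23, 10, 10), (26, BOS, 23, 10, 31), (26, BOS, 23, 13, 12), (26, BOS, 23, 18, 30), (26, BOS, 23, 26, 23), (29, SEA, 33, 17, 1), (29, SEA, 33, 29, 33), (29, SEA, 33, 30, 33), (30, SEA, 33, 17, 1), (30, SEA, 33, 29, 33), (30, SEA, 33, 30, 33)}
Filtering on qty > qty2 leaves {(10, BOS, 31, 10, 10), (10, BOS, 31, 13, 12), (10, BOS, 31, 18, 30), (10, BOS, 31, 26, 23), (13, BOS, 12, 10, 10), (18, BOS, 30, 10, 10), (18, BOS, 30, 13, 12), (18, BOS, 30, 26, 23), (26, BOS, 23, 10, 10), (26, BOS, 23, 13, 12), (29, SEA, 33, 17, 1), (30, SEA, 33, 17, 1)}.
Projecting to qty2, city, qty (1 duplicate(s) eliminated): {(1, SEA, 33), (10, BOS, 12), (10, BOS, 23), (10, BOS, 30), (10, BOS, 31), (12, BOS, 23), (12, BOS, 30), (12, BOS, 31), (23, BOS, 30), (23, BOS, 31), (30, BOS, 31)}

{(1, SEA, 33), (10, BOS, 12), (10, BOS, 23), (10, BOS, 30), (10, BOS, 31), (12, BOS, 23), (12, BOS, 30), (12, BOS, 31), (23, BOS, 30), (23, BOS, 31), (30, BOS, 31)}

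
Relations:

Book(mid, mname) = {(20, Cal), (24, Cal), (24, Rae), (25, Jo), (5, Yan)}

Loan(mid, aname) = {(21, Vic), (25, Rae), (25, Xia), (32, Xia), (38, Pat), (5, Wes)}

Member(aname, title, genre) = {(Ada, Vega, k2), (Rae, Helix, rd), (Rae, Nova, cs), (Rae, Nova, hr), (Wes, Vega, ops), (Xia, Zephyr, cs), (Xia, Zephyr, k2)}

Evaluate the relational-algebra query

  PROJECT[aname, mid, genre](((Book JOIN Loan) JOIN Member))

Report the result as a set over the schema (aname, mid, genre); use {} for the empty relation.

{(Rae, 25, cs), (Rae, 25, hr), (Rae, 25, rd), (Wes, 5, ops), (Xia, 25, cs), (Xia, 25, k2)}

Book ⋈ Loan (natural join on mid): {(25, Jo, Rae), (25, Jo, Xia), (5, Yan, Wes)}
(Book JOIN Loan) ⋈ Member (natural join on aname): {(25, Jo, Rae, Helix, rd), (25, Jo, Rae, Nova, cs), (25, Jo, Rae, Nova, hr), (25, Jo, Xia, Zephyr, cs), (25, Jo, Xia, Zephyr, k2), (5, Yan, Wes, Vega, ops)}
Keep only column(s) aname, mid, genre: {(Rae, 25, cs), (Rae, 25, hr), (Rae, 25, rd), (Wes, 5, ops), (Xia, 25, cs), (Xia, 25, k2)}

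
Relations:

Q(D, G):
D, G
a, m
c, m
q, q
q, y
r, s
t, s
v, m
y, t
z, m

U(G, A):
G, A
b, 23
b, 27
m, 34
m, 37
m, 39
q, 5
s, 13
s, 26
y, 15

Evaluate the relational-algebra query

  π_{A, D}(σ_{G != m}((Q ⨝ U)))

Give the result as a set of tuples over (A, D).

Q ⋈ U (natural join on G): {(a, m, 34), (a, m, 37), (a, m, 39), (c, m, 34), (c, m, 37), (c, m, 39), (q, q, 5), (q, y, 15), (r, s, 13), (r, s, 26), (t, s, 13), (t, s, 26), (v, m, 34), (v, m, 37), (v, m, 39), (z, m, 34), (z, m, 37), (z, m, 39)}
σ[G != m]: keep tuples satisfying G != m → {(q, q, 5), (q, y, 15), (r, s, 13), (r, s, 26), (t, s, 13), (t, s, 26)}
π_{A, D} gives {(13, r), (13, t), (15, q), (26, r), (26, t), (5, q)}.

{(13, r), (13, t), (15, q), (26, r), (26, t), (5, q)}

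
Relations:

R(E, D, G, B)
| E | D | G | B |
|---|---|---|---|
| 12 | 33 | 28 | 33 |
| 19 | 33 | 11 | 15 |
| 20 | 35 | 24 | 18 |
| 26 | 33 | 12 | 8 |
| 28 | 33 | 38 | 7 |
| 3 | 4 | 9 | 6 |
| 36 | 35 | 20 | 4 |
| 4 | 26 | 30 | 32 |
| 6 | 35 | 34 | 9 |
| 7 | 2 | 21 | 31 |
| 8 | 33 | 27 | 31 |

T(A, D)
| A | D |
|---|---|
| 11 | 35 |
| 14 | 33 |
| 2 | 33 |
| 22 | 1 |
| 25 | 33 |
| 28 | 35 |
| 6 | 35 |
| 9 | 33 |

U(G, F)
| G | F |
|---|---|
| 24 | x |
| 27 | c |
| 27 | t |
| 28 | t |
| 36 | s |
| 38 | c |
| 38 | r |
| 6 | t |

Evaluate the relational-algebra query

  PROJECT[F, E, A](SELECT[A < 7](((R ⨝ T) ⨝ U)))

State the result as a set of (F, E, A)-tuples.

{(c, 28, 2), (c, 8, 2), (r, 28, 2), (t, 12, 2), (t, 8, 2), (x, 20, 6)}

Natural join on D: {(12, 33, 28, 33, 14), (12, 33, 28, 33, 2), (12, 33, 28, 33, 25), (12, 33, 28, 33, 9), (19, 33, 11, 15, 14), (19, 33, 11, 15, 2), (19, 33, 11, 15, 25), (19, 33, 11, 15, 9), (20, 35, 24, 18, 11), (20, 35, 24, 18, 28), (20, 35, 24, 18, 6), (26, 33, 12, 8, 14), (26, 33, 12, 8, 2), (26, 33, 12, 8, 25), (26, 33, 12, 8, 9), (28, 33, 38, 7, 14), (28, 33, 38, 7, 2), (28, 33, 38, 7, 25), (28, 33, 38, 7, 9), (36, 35, 20, 4, 11), (36, 35, 20, 4, 28), (36, 35, 20, 4, 6), (6, 35, 34, 9, 11), (6, 35, 34, 9, 28), (6, 35, 34, 9, 6), (8, 33, 27, 31, 14), (8, 33, 27, 31, 2), (8, 33, 27, 31, 25), (8, 33, 27, 31, 9)}
Natural join on G: {(12, 33, 28, 33, 14, t), (12, 33, 28, 33, 2, t), (12, 33, 28, 33, 25, t), (12, 33, 28, 33, 9, t), (20, 35, 24, 18, 11, x), (20, 35, 24, 18, 28, x), (20, 35, 24, 18, 6, x), (28, 33, 38, 7, 14, c), (28, 33, 38, 7, 14, r), (28, 33, 38, 7, 2, c), (28, 33, 38, 7, 2, r), (28, 33, 38, 7, 25, c), (28, 33, 38, 7, 25, r), (28, 33, 38, 7, 9, c), (28, 33, 38, 7, 9, r), (8, 33, 27, 31, 14, c), (8, 33, 27, 31, 14, t), (8, 33, 27, 31, 2, c), (8, 33, 27, 31, 2, t), (8, 33, 27, 31, 25, c), (8, 33, 27, 31, 25, t), (8, 33, 27, 31, 9, c), (8, 33, 27, 31, 9, t)}
Apply σ_{A < 7}; surviving tuples: {(12, 33, 28, 33, 2, t), (20, 35, 24, 18, 6, x), (28, 33, 38, 7, 2, c), (28, 33, 38, 7, 2, r), (8, 33, 27, 31, 2, c), (8, 33, 27, 31, 2, t)}
π_{F, E, A} gives {(c, 28, 2), (c, 8, 2), (r, 28, 2), (t, 12, 2), (t, 8, 2), (x, 20, 6)}.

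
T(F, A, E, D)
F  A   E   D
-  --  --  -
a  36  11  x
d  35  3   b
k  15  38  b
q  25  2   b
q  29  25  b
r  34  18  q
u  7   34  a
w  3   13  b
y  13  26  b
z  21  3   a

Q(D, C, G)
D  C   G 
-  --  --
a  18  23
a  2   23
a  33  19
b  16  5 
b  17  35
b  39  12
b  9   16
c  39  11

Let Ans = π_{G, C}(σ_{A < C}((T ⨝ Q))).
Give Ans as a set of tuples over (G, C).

{(12, 39), (16, 9), (19, 33), (23, 18), (35, 17), (5, 16)}

Joining T and Q on D yields {(d, 35, 3, b, 16, 5), (d, 35, 3, b, 17, 35), (d, 35, 3, b, 39, 12), (d, 35, 3, b, 9, 16), (k, 15, 38, b, 16, 5), (k, 15, 38, b, 17, 35), (k, 15, 38, b, 39, 12), (k, 15, 38, b, 9, 16), (q, 25, 2, b, 16, 5), (q, 25, 2, b, 17, 35), (q, 25, 2, b, 39, 12), (q, 25, 2, b, 9, 16), (q, 29, 25, b, 16, 5), (q, 29, 25, b, 17, 35), (q, 29, 25, b, 39, 12), (q, 29, 25, b, 9, 16), (u, 7, 34, a, 18, 23), (u, 7, 34, a, 2, 23), (u, 7, 34, a, 33, 19), (w, 3, 13, b, 16, 5), (w, 3, 13, b, 17, 35), (w, 3, 13, b, 39, 12), (w, 3, 13, b, 9, 16), (y, 13, 26, b, 16, 5), (y, 13, 26, b, 17, 35), (y, 13, 26, b, 39, 12), (y, 13, 26, b, 9, 16), (z, 21, 3, a, 18, 23), (z, 21, 3, a, 2, 23), (z, 21, 3, a, 33, 19)}.
σ[A < C]: keep tuples satisfying A < C → {(d, 35, 3, b, 39, 12), (k, 15, 38, b, 16, 5), (k, 15, 38, b, 17, 35), (k, 15, 38, b, 39, 12), (q, 25, 2, b, 39, 12), (q, 29, 25, b, 39, 12), (u, 7, 34, a, 18, 23), (u, 7, 34, a, 33, 19), (w, 3, 13, b, 16, 5), (w, 3, 13, b, 17, 35), (w, 3, 13, b, 39, 12), (w, 3, 13, b, 9, 16), (y, 13, 26, b, 16, 5), (y, 13, 26, b, 17, 35), (y, 13, 26, b, 39, 12), (z, 21, 3, a, 33, 19)}
Projecting to G, C (10 duplicate(s) eliminated): {(12, 39), (16, 9), (19, 33), (23, 18), (35, 17), (5, 16)}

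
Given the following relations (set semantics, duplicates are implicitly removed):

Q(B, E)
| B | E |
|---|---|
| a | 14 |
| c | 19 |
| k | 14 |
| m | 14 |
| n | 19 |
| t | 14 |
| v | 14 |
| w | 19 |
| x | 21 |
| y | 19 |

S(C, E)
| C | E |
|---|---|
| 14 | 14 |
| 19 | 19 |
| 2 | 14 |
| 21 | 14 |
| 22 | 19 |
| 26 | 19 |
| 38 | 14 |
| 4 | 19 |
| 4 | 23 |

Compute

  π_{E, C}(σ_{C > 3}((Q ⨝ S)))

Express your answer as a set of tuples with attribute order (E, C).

{(14, 14), (14, 21), (14, 38), (19, 19), (19, 22), (19, 26), (19, 4)}

Joining Q and S on E yields {(a, 14, 14), (a, 14, 2), (a, 14, 21), (a, 14, 38), (c, 19, 19), (c, 19, 22), (c, 19, 26), (c, 19, 4), (k, 14, 14), (k, 14, 2), (k, 14, 21), (k, 14, 38), (m, 14, 14), (m, 14, 2), (m, 14, 21), (m, 14, 38), (n, 19, 19), (n, 19, 22), (n, 19, 26), (n, 19, 4), (t, 14, 14), (t, 14, 2), (t, 14, 21), (t, 14, 38), (v, 14, 14), (v, 14, 2), (v, 14, 21), (v, 14, 38), (w, 19, 19), (w, 19, 22), (w, 19, 26), (w, 19, 4), (y, 19, 19), (y, 19, 22), (y, 19, 26), (y, 19, 4)}.
σ[C > 3]: keep tuples satisfying C > 3 → {(a, 14, 14), (a, 14, 21), (a, 14, 38), (c, 19, 19), (c, 19, 22), (c, 19, 26), (c, 19, 4), (k, 14, 14), (k, 14, 21), (k, 14, 38), (m, 14, 14), (m, 14, 21), (m, 14, 38), (n, 19, 19), (n, 19, 22), (n, 19, 26), (n, 19, 4), (t, 14, 14), (t, 14, 21), (t, 14, 38), (v, 14, 14), (v, 14, 21), (v, 14, 38), (w, 19, 19), (w, 19, 22), (w, 19, 26), (w, 19, 4), (y, 19, 19), (y, 19, 22), (y, 19, 26), (y, 19, 4)}
Keep only column(s) E, C (24 duplicate(s) eliminated): {(14, 14), (14, 21), (14, 38), (19, 19), (19, 22), (19, 26), (19, 4)}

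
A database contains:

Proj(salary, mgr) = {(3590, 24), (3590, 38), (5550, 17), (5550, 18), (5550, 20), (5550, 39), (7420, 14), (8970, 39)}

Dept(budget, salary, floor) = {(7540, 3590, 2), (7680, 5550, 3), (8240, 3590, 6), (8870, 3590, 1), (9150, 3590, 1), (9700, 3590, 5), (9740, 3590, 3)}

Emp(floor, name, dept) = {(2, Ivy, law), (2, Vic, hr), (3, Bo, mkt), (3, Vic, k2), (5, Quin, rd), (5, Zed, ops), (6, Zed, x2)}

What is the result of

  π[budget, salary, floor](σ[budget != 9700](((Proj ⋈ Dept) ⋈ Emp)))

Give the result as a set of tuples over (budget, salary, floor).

Natural join on salary: {(3590, 24, 7540, 2), (3590, 24, 8240, 6), (3590, 24, 8870, 1), (3590, 24, 9150, 1), (3590, 24, 9700, 5), (3590, 24, 9740, 3), (3590, 38, 7540, 2), (3590, 38, 8240, 6), (3590, 38, 8870, 1), (3590, 38, 9150, 1), (3590, 38, 9700, 5), (3590, 38, 9740, 3), (5550, 17, 7680, 3), (5550, 18, 7680, 3), (5550, 20, 7680, 3), (5550, 39, 7680, 3)}
Natural join on floor: {(3590, 24, 7540, 2, Ivy, law), (3590, 24, 7540, 2, Vic, hr), (3590, 24, 8240, 6, Zed, x2), (3590, 24, 9700, 5, Quin, rd), (3590, 24, 9700, 5, Zed, ops), (3590, 24, 9740, 3, Bo, mkt), (3590, 24, 9740, 3, Vic, k2), (3590, 38, 7540, 2, Ivy, law), (3590, 38, 7540, 2, Vic, hr), (3590, 38, 8240, 6, Zed, x2), (3590, 38, 9700, 5, Quin, rd), (3590, 38, 9700, 5, Zed, ops), (3590, 38, 9740, 3, Bo, mkt), (3590, 38, 9740, 3, Vic, k2), (5550, 17, 7680, 3, Bo, mkt), (5550, 17, 7680, 3, Vic, k2), (5550, 18, 7680, 3, Bo, mkt), (5550, 18, 7680, 3, Vic, k2), (5550, 20, 7680, 3, Bo, mkt), (5550, 20, 7680, 3, Vic, k2), (5550, 39, 7680, 3, Bo, mkt), (5550, 39, 7680, 3, Vic, k2)}
Selection budget != 9700: {(3590, 24, 7540, 2, Ivy, law), (3590, 24, 7540, 2, Vic, hr), (3590, 24, 8240, 6, Zed, x2), (3590, 24, 9740, 3, Bo, mkt), (3590, 24, 9740, 3, Vic, k2), (3590, 38, 7540, 2, Ivy, law), (3590, 38, 7540, 2, Vic, hr), (3590, 38, 8240, 6, Zed, x2), (3590, 38, 9740, 3, Bo, mkt), (3590, 38, 9740, 3, Vic, k2), (5550, 17, 7680, 3, Bo, mkt), (5550, 17, 7680, 3, Vic, k2), (5550, 18, 7680, 3, Bo, mkt), (5550, 18, 7680, 3, Vic, k2), (5550, 20, 7680, 3, Bo, mkt), (5550, 20, 7680, 3, Vic, k2), (5550, 39, 7680, 3, Bo, mkt), (5550, 39, 7680, 3, Vic, k2)}
Projecting to budget, salary, floor (14 duplicate(s) eliminated): {(7540, 3590, 2), (7680, 5550, 3), (8240, 3590, 6), (9740, 3590, 3)}

{(7540, 3590, 2), (7680, 5550, 3), (8240, 3590, 6), (9740, 3590, 3)}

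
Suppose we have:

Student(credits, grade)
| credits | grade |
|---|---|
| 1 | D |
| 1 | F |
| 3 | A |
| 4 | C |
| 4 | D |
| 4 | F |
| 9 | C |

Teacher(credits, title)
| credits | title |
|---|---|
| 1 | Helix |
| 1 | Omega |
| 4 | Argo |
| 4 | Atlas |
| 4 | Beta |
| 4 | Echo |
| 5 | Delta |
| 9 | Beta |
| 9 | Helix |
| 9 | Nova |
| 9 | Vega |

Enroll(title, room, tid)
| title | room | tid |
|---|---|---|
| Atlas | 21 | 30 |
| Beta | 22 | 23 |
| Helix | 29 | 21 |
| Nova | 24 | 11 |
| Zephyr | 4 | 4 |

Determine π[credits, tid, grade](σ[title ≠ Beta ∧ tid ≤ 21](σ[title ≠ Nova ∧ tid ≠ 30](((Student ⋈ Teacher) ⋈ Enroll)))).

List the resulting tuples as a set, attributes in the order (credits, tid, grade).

Natural join on credits: {(1, D, Helix), (1, D, Omega), (1, F, Helix), (1, F, Omega), (4, C, Argo), (4, C, Atlas), (4, C, Beta), (4, C, Echo), (4, D, Argo), (4, D, Atlas), (4, D, Beta), (4, D, Echo), (4, F, Argo), (4, F, Atlas), (4, F, Beta), (4, F, Echo), (9, C, Beta), (9, C, Helix), (9, C, Nova), (9, C, Vega)}
Natural join on title: {(1, D, Helix, 29, 21), (1, F, Helix, 29, 21), (4, C, Atlas, 21, 30), (4, C, Beta, 22, 23), (4, D, Atlas, 21, 30), (4, D, Beta, 22, 23), (4, F, Atlas, 21, 30), (4, F, Beta, 22, 23), (9, C, Beta, 22, 23), (9, C, Helix, 29, 21), (9, C, Nova, 24, 11)}
Selection title ≠ Nova ∧ tid ≠ 30: {(1, D, Helix, 29, 21), (1, F, Helix, 29, 21), (4, C, Beta, 22, 23), (4, D, Beta, 22, 23), (4, F, Beta, 22, 23), (9, C, Beta, 22, 23), (9, C, Helix, 29, 21)}
Selection title ≠ Beta ∧ tid ≤ 21: {(1, D, Helix, 29, 21), (1, F, Helix, 29, 21), (9, C, Helix, 29, 21)}
π_{credits, tid, grade} gives {(1, 21, D), (1, 21, F), (9, 21, C)}.

{(1, 21, D), (1, 21, F), (9, 21, C)}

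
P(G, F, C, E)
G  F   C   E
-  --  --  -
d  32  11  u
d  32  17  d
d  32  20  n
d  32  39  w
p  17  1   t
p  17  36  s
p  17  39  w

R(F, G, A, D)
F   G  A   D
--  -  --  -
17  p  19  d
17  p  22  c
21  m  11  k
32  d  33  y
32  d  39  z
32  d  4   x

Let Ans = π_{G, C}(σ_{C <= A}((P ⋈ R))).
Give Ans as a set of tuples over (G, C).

{(d, 11), (d, 17), (d, 20), (d, 39), (p, 1)}

Joining P and R on G, F yields {(d, 32, 11, u, 33, y), (d, 32, 11, u, 39, z), (d, 32, 11, u, 4, x), (d, 32, 17, d, 33, y), (d, 32, 17, d, 39, z), (d, 32, 17, d, 4, x), (d, 32, 20, n, 33, y), (d, 32, 20, n, 39, z), (d, 32, 20, n, 4, x), (d, 32, 39, w, 33, y), (d, 32, 39, w, 39, z), (d, 32, 39, w, 4, x), (p, 17, 1, t, 19, d), (p, 17, 1, t, 22, c), (p, 17, 36, s, 19, d), (p, 17, 36, s, 22, c), (p, 17, 39, w, 19, d), (p, 17, 39, w, 22, c)}.
Selection C <= A: {(d, 32, 11, u, 33, y), (d, 32, 11, u, 39, z), (d, 32, 17, d, 33, y), (d, 32, 17, d, 39, z), (d, 32, 20, n, 33, y), (d, 32, 20, n, 39, z), (d, 32, 39, w, 39, z), (p, 17, 1, t, 19, d), (p, 17, 1, t, 22, c)}
Projecting to G, C (4 duplicate(s) eliminated): {(d, 11), (d, 17), (d, 20), (d, 39), (p, 1)}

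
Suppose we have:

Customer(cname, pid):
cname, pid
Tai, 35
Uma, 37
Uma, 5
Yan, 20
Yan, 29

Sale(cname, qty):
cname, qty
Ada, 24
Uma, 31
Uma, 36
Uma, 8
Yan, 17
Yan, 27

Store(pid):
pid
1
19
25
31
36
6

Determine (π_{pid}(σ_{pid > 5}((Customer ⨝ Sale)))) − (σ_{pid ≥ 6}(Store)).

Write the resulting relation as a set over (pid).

Joining Customer and Sale on cname yields {(Uma, 37, 31), (Uma, 37, 36), (Uma, 37, 8), (Uma, 5, 31), (Uma, 5, 36), (Uma, 5, 8), (Yan, 20, 17), (Yan, 20, 27), (Yan, 29, 17), (Yan, 29, 27)}.
Filtering on pid > 5 leaves {(Uma, 37, 31), (Uma, 37, 36), (Uma, 37, 8), (Yan, 20, 17), (Yan, 20, 27), (Yan, 29, 17), (Yan, 29, 27)}.
π[pid]: project onto (pid) (4 duplicate(s) eliminated) → {20, 29, 37}
Filtering on pid ≥ 6 leaves {19, 25, 31, 36, 6}.
Difference: {20, 29, 37} with {19, 25, 31, 36, 6} → {20, 29, 37}

{20, 29, 37}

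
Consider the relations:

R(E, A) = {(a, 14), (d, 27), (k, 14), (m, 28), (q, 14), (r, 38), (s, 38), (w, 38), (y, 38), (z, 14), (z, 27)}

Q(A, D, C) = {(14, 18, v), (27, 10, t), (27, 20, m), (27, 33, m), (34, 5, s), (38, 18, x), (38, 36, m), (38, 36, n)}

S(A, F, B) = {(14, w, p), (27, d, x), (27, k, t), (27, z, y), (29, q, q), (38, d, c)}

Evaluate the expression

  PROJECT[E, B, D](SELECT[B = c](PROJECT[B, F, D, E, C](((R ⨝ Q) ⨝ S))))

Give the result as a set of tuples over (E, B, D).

{(r, c, 18), (r, c, 36), (s, c, 18), (s, c, 36), (w, c, 18), (w, c, 36), (y, c, 18), (y, c, 36)}

Natural join on A: {(a, 14, 18, v), (d, 27, 10, t), (d, 27, 20, m), (d, 27, 33, m), (k, 14, 18, v), (q, 14, 18, v), (r, 38, 18, x), (r, 38, 36, m), (r, 38, 36, n), (s, 38, 18, x), (s, 38, 36, m), (s, 38, 36, n), (w, 38, 18, x), (w, 38, 36, m), (w, 38, 36, n), (y, 38, 18, x), (y, 38, 36, m), (y, 38, 36, n), (z, 14, 18, v), (z, 27, 10, t), (z, 27, 20, m), (z, 27, 33, m)}
Natural join on A: {(a, 14, 18, v, w, p), (d, 27, 10, t, d, x), (d, 27, 10, t, k, t), (d, 27, 10, t, z, y), (d, 27, 20, m, d, x), (d, 27, 20, m, k, t), (d, 27, 20, m, z, y), (d, 27, 33, m, d, x), (d, 27, 33, m, k, t), (d, 27, 33, m, z, y), (k, 14, 18, v, w, p), (q, 14, 18, v, w, p), (r, 38, 18, x, d, c), (r, 38, 36, m, d, c), (r, 38, 36, n, d, c), (s, 38, 18, x, d, c), (s, 38, 36, m, d, c), (s, 38, 36, n, d, c), (w, 38, 18, x, d, c), (w, 38, 36, m, d, c), (w, 38, 36, n, d, c), (y, 38, 18, x, d, c), (y, 38, 36, m, d, c), (y, 38, 36, n, d, c), (z, 14, 18, v, w, p), (z, 27, 10, t, d, x), (z, 27, 10, t, k, t), (z, 27, 10, t, z, y), (z, 27, 20, m, d, x), (z, 27, 20, m, k, t), (z, 27, 20, m, z, y), (z, 27, 33, m, d, x), (z, 27, 33, m, k, t), (z, 27, 33, m, z, y)}
π[B, F, D, E, C]: project onto (B, F, D, E, C) → {(c, d, 18, r, x), (c, d, 18, s, x), (c, d, 18, w, x), (c, d, 18, y, x), (c, d, 36, r, m), (c, d, 36, r, n), (c, d, 36, s, m), (c, d, 36, s, n), (c, d, 36, w, m), (c, d, 36, w, n), (c, d, 36, y, m), (c, d, 36, y, n), (p, w, 18, a, v), (p, w, 18, k, v), (p, w, 18, q, v), (p, w, 18, z, v), (t, k, 10, d, t), (t, k, 10, z, t), (t, k, 20, d, m), (t, k, 20, z, m), (t, k, 33, d, m), (t, k, 33, z, m), (x, d, 10, d, t), (x, d, 10, z, t), (x, d, 20, d, m), (x, d, 20, z, m), (x, d, 33, d, m), (x, d, 33, z, m), (y, z, 10, d, t), (y, z, 10, z, t), (y, z, 20, d, m), (y, z, 20, z, m), (y, z, 33, d, m), (y, z, 33, z, m)}
Apply σ_{B = c}; surviving tuples: {(c, d, 18, r, x), (c, d, 18, s, x), (c, d, 18, w, x), (c, d, 18, y, x), (c, d, 36, r, m), (c, d, 36, r, n), (c, d, 36, s, m), (c, d, 36, s, n), (c, d, 36, w, m), (c, d, 36, w, n), (c, d, 36, y, m), (c, d, 36, y, n)}
π[E, B, D]: project onto (E, B, D) (4 duplicate(s) eliminated) → {(r, c, 18), (r, c, 36), (s, c, 18), (s, c, 36), (w, c, 18), (w, c, 36), (y, c, 18), (y, c, 36)}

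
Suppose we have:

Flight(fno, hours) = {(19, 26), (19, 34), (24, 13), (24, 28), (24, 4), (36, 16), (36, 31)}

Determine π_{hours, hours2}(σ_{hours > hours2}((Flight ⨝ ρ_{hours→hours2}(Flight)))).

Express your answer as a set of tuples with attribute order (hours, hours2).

ρ[hours→hours2]: schema becomes (fno, hours2); tuples unchanged.
Joining Flight and ρ_{hours→hours2}(Flight) on fno yields {(19, 26, 26), (19, 26, 34), (19, 34, 26), (19, 34, 34), (24, 13, 13), (24, 13, 28), (24, 13, 4), (24, 28, 13), (24, 28, 28), (24, 28, 4), (24, 4, 13), (24, 4, 28), (24, 4, 4), (36, 16, 16), (36, 16, 31), (36, 31, 16), (36, 31, 31)}.
Filtering on hours > hours2 leaves {(19, 34, 26), (24, 13, 4), (24, 28, 13), (24, 28, 4), (36, 31, 16)}.
Keep only column(s) hours, hours2: {(13, 4), (28, 13), (28, 4), (31, 16), (34, 26)}

{(13, 4), (28, 13), (28, 4), (31, 16), (34, 26)}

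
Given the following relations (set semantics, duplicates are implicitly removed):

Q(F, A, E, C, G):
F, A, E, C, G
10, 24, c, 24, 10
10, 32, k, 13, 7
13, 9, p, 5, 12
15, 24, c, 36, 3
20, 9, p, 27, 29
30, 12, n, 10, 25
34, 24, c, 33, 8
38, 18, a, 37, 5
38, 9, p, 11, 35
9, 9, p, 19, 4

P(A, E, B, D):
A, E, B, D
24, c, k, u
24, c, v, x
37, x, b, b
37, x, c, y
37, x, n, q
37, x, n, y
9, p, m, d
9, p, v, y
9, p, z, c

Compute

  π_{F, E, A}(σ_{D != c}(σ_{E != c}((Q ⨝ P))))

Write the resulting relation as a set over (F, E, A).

{(13, p, 9), (20, p, 9), (38, p, 9), (9, p, 9)}

Joining Q and P on A, E yields {(10, 24, c, 24, 10, k, u), (10, 24, c, 24, 10, v, x), (13, 9, p, 5, 12, m, d), (13, 9, p, 5, 12, v, y), (13, 9, p, 5, 12, z, c), (15, 24, c, 36, 3, k, u), (15, 24, c, 36, 3, v, x), (20, 9, p, 27, 29, m, d), (20, 9, p, 27, 29, v, y), (20, 9, p, 27, 29, z, c), (34, 24, c, 33, 8, k, u), (34, 24, c, 33, 8, v, x), (38, 9, p, 11, 35, m, d), (38, 9, p, 11, 35, v, y), (38, 9, p, 11, 35, z, c), (9, 9, p, 19, 4, m, d), (9, 9, p, 19, 4, v, y), (9, 9, p, 19, 4, z, c)}.
Apply σ_{E != c}; surviving tuples: {(13, 9, p, 5, 12, m, d), (13, 9, p, 5, 12, v, y), (13, 9, p, 5, 12, z, c), (20, 9, p, 27, 29, m, d), (20, 9, p, 27, 29, v, y), (20, 9, p, 27, 29, z, c), (38, 9, p, 11, 35, m, d), (38, 9, p, 11, 35, v, y), (38, 9, p, 11, 35, z, c), (9, 9, p, 19, 4, m, d), (9, 9, p, 19, 4, v, y), (9, 9, p, 19, 4, z, c)}
Apply σ_{D != c}; surviving tuples: {(13, 9, p, 5, 12, m, d), (13, 9, p, 5, 12, v, y), (20, 9, p, 27, 29, m, d), (20, 9, p, 27, 29, v, y), (38, 9, p, 11, 35, m, d), (38, 9, p, 11, 35, v, y), (9, 9, p, 19, 4, m, d), (9, 9, p, 19, 4, v, y)}
π[F, E, A]: project onto (F, E, A) (4 duplicate(s) eliminated) → {(13, p, 9), (20, p, 9), (38, p, 9), (9, p, 9)}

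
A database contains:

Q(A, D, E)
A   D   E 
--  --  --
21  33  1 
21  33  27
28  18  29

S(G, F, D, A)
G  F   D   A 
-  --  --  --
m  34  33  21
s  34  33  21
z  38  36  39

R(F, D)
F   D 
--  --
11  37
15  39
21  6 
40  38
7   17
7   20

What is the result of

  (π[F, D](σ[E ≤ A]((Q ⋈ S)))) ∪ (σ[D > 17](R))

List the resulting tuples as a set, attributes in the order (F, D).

{(11, 37), (15, 39), (34, 33), (40, 38), (7, 20)}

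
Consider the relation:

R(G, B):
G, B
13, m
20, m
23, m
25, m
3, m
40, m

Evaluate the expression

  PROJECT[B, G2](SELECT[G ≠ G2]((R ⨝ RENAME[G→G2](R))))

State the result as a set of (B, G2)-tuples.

{(m, 13), (m, 20), (m, 23), (m, 25), (m, 3), (m, 40)}

ρ[G→G2]: schema becomes (G2, B); tuples unchanged.
Natural join on B: {(13, m, 13), (13, m, 20), (13, m, 23), (13, m, 25), (13, m, 3), (13, m, 40), (20, m, 13), (20, m, 20), (20, m, 23), (20, m, 25), (20, m, 3), (20, m, 40), (23, m, 13), (23, m, 20), (23, m, 23), (23, m, 25), (23, m, 3), (23, m, 40), (25, m, 13), (25, m, 20), (25, m, 23), (25, m, 25), (25, m, 3), (25, m, 40), (3, m, 13), (3, m, 20), (3, m, 23), (3, m, 25), (3, m, 3), (3, m, 40), (40, m, 13), (40, m, 20), (40, m, 23), (40, m, 25), (40, m, 3), (40, m, 40)}
Selection G ≠ G2: {(13, m, 20), (13, m, 23), (13, m, 25), (13, m, 3), (13, m, 40), (20, m, 13), (20, m, 23), (20, m, 25), (20, m, 3), (20, m, 40), (23, m, 13), (23, m, 20), (23, m, 25), (23, m, 3), (23, m, 40), (25, m, 13), (25, m, 20), (25, m, 23), (25, m, 3), (25, m, 40), (3, m, 13), (3, m, 20), (3, m, 23), (3, m, 25), (3, m, 40), (40, m, 13), (40, m, 20), (40, m, 23), (40, m, 25), (40, m, 3)}
π_{B, G2} gives {(m, 13), (m, 20), (m, 23), (m, 25), (m, 3), (m, 40)} (24 duplicate(s) eliminated).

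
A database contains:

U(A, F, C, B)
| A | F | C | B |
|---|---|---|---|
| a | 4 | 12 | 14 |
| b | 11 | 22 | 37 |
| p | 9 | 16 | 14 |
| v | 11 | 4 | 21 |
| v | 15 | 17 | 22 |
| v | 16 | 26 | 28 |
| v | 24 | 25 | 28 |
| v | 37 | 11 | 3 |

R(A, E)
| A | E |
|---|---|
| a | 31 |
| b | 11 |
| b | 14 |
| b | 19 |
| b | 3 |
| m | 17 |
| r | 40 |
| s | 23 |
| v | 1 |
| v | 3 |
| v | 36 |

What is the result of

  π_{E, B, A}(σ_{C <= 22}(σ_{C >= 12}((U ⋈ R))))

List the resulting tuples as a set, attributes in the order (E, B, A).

{(1, 22, v), (11, 37, b), (14, 37, b), (19, 37, b), (3, 22, v), (3, 37, b), (31, 14, a), (36, 22, v)}

Joining U and R on A yields {(a, 4, 12, 14, 31), (b, 11, 22, 37, 11), (b, 11, 22, 37, 14), (b, 11, 22, 37, 19), (b, 11, 22, 37, 3), (v, 11, 4, 21, 1), (v, 11, 4, 21, 3), (v, 11, 4, 21, 36), (v, 15, 17, 22, 1), (v, 15, 17, 22, 3), (v, 15, 17, 22, 36), (v, 16, 26, 28, 1), (v, 16, 26, 28, 3), (v, 16, 26, 28, 36), (v, 24, 25, 28, 1), (v, 24, 25, 28, 3), (v, 24, 25, 28, 36), (v, 37, 11, 3, 1), (v, 37, 11, 3, 3), (v, 37, 11, 3, 36)}.
σ[C >= 12]: keep tuples satisfying C >= 12 → {(a, 4, 12, 14, 31), (b, 11, 22, 37, 11), (b, 11, 22, 37, 14), (b, 11, 22, 37, 19), (b, 11, 22, 37, 3), (v, 15, 17, 22, 1), (v, 15, 17, 22, 3), (v, 15, 17, 22, 36), (v, 16, 26, 28, 1), (v, 16, 26, 28, 3), (v, 16, 26, 28, 36), (v, 24, 25, 28, 1), (v, 24, 25, 28, 3), (v, 24, 25, 28, 36)}
σ[C <= 22]: keep tuples satisfying C <= 22 → {(a, 4, 12, 14, 31), (b, 11, 22, 37, 11), (b, 11, 22, 37, 14), (b, 11, 22, 37, 19), (b, 11, 22, 37, 3), (v, 15, 17, 22, 1), (v, 15, 17, 22, 3), (v, 15, 17, 22, 36)}
Projecting to E, B, A: {(1, 22, v), (11, 37, b), (14, 37, b), (19, 37, b), (3, 22, v), (3, 37, b), (31, 14, a), (36, 22, v)}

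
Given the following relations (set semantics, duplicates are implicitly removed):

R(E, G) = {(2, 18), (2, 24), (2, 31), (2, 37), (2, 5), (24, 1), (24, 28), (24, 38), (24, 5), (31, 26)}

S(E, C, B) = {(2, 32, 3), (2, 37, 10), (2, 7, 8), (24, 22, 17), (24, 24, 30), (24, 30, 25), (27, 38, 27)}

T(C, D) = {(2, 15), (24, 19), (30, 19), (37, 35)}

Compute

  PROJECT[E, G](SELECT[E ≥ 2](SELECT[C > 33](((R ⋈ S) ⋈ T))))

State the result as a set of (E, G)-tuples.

Joining R and S on E yields {(2, 18, 32, 3), (2, 18, 37, 10), (2, 18, 7, 8), (2, 24, 32, 3), (2, 24, 37, 10), (2, 24, 7, 8), (2, 31, 32, 3), (2, 31, 37, 10), (2, 31, 7, 8), (2, 37, 32, 3), (2, 37, 37, 10), (2, 37, 7, 8), (2, 5, 32, 3), (2, 5, 37, 10), (2, 5, 7, 8), (24, 1, 22, 17), (24, 1, 24, 30), (24, 1, 30, 25), (24, 28, 22, 17), (24, 28, 24, 30), (24, 28, 30, 25), (24, 38, 22, 17), (24, 38, 24, 30), (24, 38, 30, 25), (24, 5, 22, 17), (24, 5, 24, 30), (24, 5, 30, 25)}.
Joining (R ⋈ S) and T on C yields {(2, 18, 37, 10, 35), (2, 24, 37, 10, 35), (2, 31, 37, 10, 35), (2, 37, 37, 10, 35), (2, 5, 37, 10, 35), (24, 1, 24, 30, 19), (24, 1, 30, 25, 19), (24, 28, 24, 30, 19), (24, 28, 30, 25, 19), (24, 38, 24, 30, 19), (24, 38, 30, 25, 19), (24, 5, 24, 30, 19), (24, 5, 30, 25, 19)}.
Selection C > 33: {(2, 18, 37, 10, 35), (2, 24, 37, 10, 35), (2, 31, 37, 10, 35), (2, 37, 37, 10, 35), (2, 5, 37, 10, 35)}
Selection E ≥ 2: {(2, 18, 37, 10, 35), (2, 24, 37, 10, 35), (2, 31, 37, 10, 35), (2, 37, 37, 10, 35), (2, 5, 37, 10, 35)}
π_{E, G} gives {(2, 18), (2, 24), (2, 31), (2, 37), (2, 5)}.

{(2, 18), (2, 24), (2, 31), (2, 37), (2, 5)}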